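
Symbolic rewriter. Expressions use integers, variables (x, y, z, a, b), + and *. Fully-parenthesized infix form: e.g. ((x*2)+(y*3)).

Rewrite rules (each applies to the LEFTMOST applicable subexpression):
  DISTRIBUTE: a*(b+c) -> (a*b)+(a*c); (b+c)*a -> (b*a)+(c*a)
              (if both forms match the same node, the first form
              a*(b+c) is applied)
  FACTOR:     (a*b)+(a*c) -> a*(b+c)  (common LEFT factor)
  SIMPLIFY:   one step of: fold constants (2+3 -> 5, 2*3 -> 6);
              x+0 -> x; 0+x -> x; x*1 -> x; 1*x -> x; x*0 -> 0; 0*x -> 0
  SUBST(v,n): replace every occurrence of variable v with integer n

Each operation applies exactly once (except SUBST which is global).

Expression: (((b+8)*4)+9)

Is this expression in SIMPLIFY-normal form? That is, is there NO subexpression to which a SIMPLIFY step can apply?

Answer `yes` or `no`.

Answer: yes

Derivation:
Expression: (((b+8)*4)+9)
Scanning for simplifiable subexpressions (pre-order)...
  at root: (((b+8)*4)+9) (not simplifiable)
  at L: ((b+8)*4) (not simplifiable)
  at LL: (b+8) (not simplifiable)
Result: no simplifiable subexpression found -> normal form.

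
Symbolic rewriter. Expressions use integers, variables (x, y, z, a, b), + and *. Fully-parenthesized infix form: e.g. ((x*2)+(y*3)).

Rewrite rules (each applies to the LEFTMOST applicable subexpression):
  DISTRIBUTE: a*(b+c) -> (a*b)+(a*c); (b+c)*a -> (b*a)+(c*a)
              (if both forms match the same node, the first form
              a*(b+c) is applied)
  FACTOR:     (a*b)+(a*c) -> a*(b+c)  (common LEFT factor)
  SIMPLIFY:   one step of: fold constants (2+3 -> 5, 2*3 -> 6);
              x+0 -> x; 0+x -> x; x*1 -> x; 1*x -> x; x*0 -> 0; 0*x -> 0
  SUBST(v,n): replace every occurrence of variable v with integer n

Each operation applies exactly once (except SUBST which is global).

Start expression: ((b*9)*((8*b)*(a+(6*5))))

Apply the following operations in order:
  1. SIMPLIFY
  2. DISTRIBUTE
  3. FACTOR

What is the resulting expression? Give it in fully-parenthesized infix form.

Start: ((b*9)*((8*b)*(a+(6*5))))
Apply SIMPLIFY at RRR (target: (6*5)): ((b*9)*((8*b)*(a+(6*5)))) -> ((b*9)*((8*b)*(a+30)))
Apply DISTRIBUTE at R (target: ((8*b)*(a+30))): ((b*9)*((8*b)*(a+30))) -> ((b*9)*(((8*b)*a)+((8*b)*30)))
Apply FACTOR at R (target: (((8*b)*a)+((8*b)*30))): ((b*9)*(((8*b)*a)+((8*b)*30))) -> ((b*9)*((8*b)*(a+30)))

Answer: ((b*9)*((8*b)*(a+30)))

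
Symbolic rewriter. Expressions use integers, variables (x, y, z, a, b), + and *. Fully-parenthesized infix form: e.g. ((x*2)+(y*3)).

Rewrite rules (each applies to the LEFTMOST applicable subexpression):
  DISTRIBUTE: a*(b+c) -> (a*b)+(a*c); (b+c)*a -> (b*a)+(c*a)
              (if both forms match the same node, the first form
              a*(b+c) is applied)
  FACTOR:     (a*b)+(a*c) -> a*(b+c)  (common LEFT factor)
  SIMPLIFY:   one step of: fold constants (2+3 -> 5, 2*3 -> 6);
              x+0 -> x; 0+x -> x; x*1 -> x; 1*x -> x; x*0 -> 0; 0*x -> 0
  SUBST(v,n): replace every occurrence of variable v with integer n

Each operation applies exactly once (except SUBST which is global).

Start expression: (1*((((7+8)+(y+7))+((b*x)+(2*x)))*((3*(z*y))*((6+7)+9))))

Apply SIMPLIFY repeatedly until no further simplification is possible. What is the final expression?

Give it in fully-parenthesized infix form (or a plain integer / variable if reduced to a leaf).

Start: (1*((((7+8)+(y+7))+((b*x)+(2*x)))*((3*(z*y))*((6+7)+9))))
Step 1: at root: (1*((((7+8)+(y+7))+((b*x)+(2*x)))*((3*(z*y))*((6+7)+9)))) -> ((((7+8)+(y+7))+((b*x)+(2*x)))*((3*(z*y))*((6+7)+9))); overall: (1*((((7+8)+(y+7))+((b*x)+(2*x)))*((3*(z*y))*((6+7)+9)))) -> ((((7+8)+(y+7))+((b*x)+(2*x)))*((3*(z*y))*((6+7)+9)))
Step 2: at LLL: (7+8) -> 15; overall: ((((7+8)+(y+7))+((b*x)+(2*x)))*((3*(z*y))*((6+7)+9))) -> (((15+(y+7))+((b*x)+(2*x)))*((3*(z*y))*((6+7)+9)))
Step 3: at RRL: (6+7) -> 13; overall: (((15+(y+7))+((b*x)+(2*x)))*((3*(z*y))*((6+7)+9))) -> (((15+(y+7))+((b*x)+(2*x)))*((3*(z*y))*(13+9)))
Step 4: at RR: (13+9) -> 22; overall: (((15+(y+7))+((b*x)+(2*x)))*((3*(z*y))*(13+9))) -> (((15+(y+7))+((b*x)+(2*x)))*((3*(z*y))*22))
Fixed point: (((15+(y+7))+((b*x)+(2*x)))*((3*(z*y))*22))

Answer: (((15+(y+7))+((b*x)+(2*x)))*((3*(z*y))*22))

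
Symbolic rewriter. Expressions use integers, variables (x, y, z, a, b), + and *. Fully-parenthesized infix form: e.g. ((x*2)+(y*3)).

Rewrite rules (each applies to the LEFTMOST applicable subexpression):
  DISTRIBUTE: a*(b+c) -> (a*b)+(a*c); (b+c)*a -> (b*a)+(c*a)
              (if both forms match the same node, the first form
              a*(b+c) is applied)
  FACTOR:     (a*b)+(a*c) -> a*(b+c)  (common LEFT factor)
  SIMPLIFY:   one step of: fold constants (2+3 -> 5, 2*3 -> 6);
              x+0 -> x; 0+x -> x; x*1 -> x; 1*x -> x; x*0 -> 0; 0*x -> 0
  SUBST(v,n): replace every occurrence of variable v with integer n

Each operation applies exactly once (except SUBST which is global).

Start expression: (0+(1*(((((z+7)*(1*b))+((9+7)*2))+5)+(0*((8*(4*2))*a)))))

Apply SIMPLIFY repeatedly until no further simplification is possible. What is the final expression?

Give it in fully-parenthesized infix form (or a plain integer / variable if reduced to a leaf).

Answer: ((((z+7)*b)+32)+5)

Derivation:
Start: (0+(1*(((((z+7)*(1*b))+((9+7)*2))+5)+(0*((8*(4*2))*a)))))
Step 1: at root: (0+(1*(((((z+7)*(1*b))+((9+7)*2))+5)+(0*((8*(4*2))*a))))) -> (1*(((((z+7)*(1*b))+((9+7)*2))+5)+(0*((8*(4*2))*a)))); overall: (0+(1*(((((z+7)*(1*b))+((9+7)*2))+5)+(0*((8*(4*2))*a))))) -> (1*(((((z+7)*(1*b))+((9+7)*2))+5)+(0*((8*(4*2))*a))))
Step 2: at root: (1*(((((z+7)*(1*b))+((9+7)*2))+5)+(0*((8*(4*2))*a)))) -> (((((z+7)*(1*b))+((9+7)*2))+5)+(0*((8*(4*2))*a))); overall: (1*(((((z+7)*(1*b))+((9+7)*2))+5)+(0*((8*(4*2))*a)))) -> (((((z+7)*(1*b))+((9+7)*2))+5)+(0*((8*(4*2))*a)))
Step 3: at LLLR: (1*b) -> b; overall: (((((z+7)*(1*b))+((9+7)*2))+5)+(0*((8*(4*2))*a))) -> (((((z+7)*b)+((9+7)*2))+5)+(0*((8*(4*2))*a)))
Step 4: at LLRL: (9+7) -> 16; overall: (((((z+7)*b)+((9+7)*2))+5)+(0*((8*(4*2))*a))) -> (((((z+7)*b)+(16*2))+5)+(0*((8*(4*2))*a)))
Step 5: at LLR: (16*2) -> 32; overall: (((((z+7)*b)+(16*2))+5)+(0*((8*(4*2))*a))) -> (((((z+7)*b)+32)+5)+(0*((8*(4*2))*a)))
Step 6: at R: (0*((8*(4*2))*a)) -> 0; overall: (((((z+7)*b)+32)+5)+(0*((8*(4*2))*a))) -> (((((z+7)*b)+32)+5)+0)
Step 7: at root: (((((z+7)*b)+32)+5)+0) -> ((((z+7)*b)+32)+5); overall: (((((z+7)*b)+32)+5)+0) -> ((((z+7)*b)+32)+5)
Fixed point: ((((z+7)*b)+32)+5)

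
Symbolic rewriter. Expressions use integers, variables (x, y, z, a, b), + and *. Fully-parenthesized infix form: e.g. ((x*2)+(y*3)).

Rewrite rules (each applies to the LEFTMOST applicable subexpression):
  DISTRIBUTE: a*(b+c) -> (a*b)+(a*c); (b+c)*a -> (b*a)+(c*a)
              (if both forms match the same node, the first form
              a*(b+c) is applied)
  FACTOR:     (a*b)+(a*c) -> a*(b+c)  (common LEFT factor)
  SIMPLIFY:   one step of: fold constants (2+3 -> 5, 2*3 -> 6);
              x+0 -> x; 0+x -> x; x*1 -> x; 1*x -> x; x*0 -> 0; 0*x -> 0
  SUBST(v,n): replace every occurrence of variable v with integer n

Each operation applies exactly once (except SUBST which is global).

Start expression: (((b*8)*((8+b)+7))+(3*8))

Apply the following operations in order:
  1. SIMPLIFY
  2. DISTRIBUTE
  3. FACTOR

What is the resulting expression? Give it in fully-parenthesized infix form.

Start: (((b*8)*((8+b)+7))+(3*8))
Apply SIMPLIFY at R (target: (3*8)): (((b*8)*((8+b)+7))+(3*8)) -> (((b*8)*((8+b)+7))+24)
Apply DISTRIBUTE at L (target: ((b*8)*((8+b)+7))): (((b*8)*((8+b)+7))+24) -> ((((b*8)*(8+b))+((b*8)*7))+24)
Apply FACTOR at L (target: (((b*8)*(8+b))+((b*8)*7))): ((((b*8)*(8+b))+((b*8)*7))+24) -> (((b*8)*((8+b)+7))+24)

Answer: (((b*8)*((8+b)+7))+24)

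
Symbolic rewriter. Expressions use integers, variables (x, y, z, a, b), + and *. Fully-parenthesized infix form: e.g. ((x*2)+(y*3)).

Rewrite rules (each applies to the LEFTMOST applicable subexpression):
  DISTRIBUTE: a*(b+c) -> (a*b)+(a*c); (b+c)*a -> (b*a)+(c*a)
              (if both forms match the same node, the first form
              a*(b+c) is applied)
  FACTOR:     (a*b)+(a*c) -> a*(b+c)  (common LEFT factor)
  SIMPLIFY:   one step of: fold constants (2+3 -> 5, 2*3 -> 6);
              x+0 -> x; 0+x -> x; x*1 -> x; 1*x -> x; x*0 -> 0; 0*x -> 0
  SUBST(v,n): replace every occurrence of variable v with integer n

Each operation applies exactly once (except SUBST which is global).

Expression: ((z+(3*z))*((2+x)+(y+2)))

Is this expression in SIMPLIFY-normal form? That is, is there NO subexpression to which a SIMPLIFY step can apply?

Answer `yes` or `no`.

Answer: yes

Derivation:
Expression: ((z+(3*z))*((2+x)+(y+2)))
Scanning for simplifiable subexpressions (pre-order)...
  at root: ((z+(3*z))*((2+x)+(y+2))) (not simplifiable)
  at L: (z+(3*z)) (not simplifiable)
  at LR: (3*z) (not simplifiable)
  at R: ((2+x)+(y+2)) (not simplifiable)
  at RL: (2+x) (not simplifiable)
  at RR: (y+2) (not simplifiable)
Result: no simplifiable subexpression found -> normal form.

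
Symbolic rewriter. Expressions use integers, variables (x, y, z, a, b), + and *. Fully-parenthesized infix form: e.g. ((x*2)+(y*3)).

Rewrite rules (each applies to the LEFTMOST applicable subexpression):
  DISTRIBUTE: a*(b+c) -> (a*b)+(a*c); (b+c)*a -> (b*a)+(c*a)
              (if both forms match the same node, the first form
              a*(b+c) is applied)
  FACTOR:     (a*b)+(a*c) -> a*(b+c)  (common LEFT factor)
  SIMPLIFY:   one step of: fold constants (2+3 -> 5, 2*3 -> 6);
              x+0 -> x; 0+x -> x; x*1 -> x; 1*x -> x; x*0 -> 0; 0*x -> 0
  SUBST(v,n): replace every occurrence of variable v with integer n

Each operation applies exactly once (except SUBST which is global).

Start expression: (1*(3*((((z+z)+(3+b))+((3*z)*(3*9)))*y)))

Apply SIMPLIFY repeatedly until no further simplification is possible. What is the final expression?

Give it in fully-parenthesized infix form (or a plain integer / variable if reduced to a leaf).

Start: (1*(3*((((z+z)+(3+b))+((3*z)*(3*9)))*y)))
Step 1: at root: (1*(3*((((z+z)+(3+b))+((3*z)*(3*9)))*y))) -> (3*((((z+z)+(3+b))+((3*z)*(3*9)))*y)); overall: (1*(3*((((z+z)+(3+b))+((3*z)*(3*9)))*y))) -> (3*((((z+z)+(3+b))+((3*z)*(3*9)))*y))
Step 2: at RLRR: (3*9) -> 27; overall: (3*((((z+z)+(3+b))+((3*z)*(3*9)))*y)) -> (3*((((z+z)+(3+b))+((3*z)*27))*y))
Fixed point: (3*((((z+z)+(3+b))+((3*z)*27))*y))

Answer: (3*((((z+z)+(3+b))+((3*z)*27))*y))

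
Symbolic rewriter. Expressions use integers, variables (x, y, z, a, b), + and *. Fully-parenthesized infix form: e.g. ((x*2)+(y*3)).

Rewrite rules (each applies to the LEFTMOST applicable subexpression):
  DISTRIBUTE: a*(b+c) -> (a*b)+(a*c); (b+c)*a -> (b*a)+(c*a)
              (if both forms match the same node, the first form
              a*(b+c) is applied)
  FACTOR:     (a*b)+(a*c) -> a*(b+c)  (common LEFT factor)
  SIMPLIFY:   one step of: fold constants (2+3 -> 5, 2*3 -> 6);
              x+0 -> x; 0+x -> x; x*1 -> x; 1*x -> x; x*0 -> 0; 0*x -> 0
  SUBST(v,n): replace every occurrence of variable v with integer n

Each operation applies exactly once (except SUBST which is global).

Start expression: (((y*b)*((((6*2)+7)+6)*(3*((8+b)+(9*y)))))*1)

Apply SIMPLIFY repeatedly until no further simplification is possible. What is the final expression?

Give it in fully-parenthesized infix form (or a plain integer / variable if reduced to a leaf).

Start: (((y*b)*((((6*2)+7)+6)*(3*((8+b)+(9*y)))))*1)
Step 1: at root: (((y*b)*((((6*2)+7)+6)*(3*((8+b)+(9*y)))))*1) -> ((y*b)*((((6*2)+7)+6)*(3*((8+b)+(9*y))))); overall: (((y*b)*((((6*2)+7)+6)*(3*((8+b)+(9*y)))))*1) -> ((y*b)*((((6*2)+7)+6)*(3*((8+b)+(9*y)))))
Step 2: at RLLL: (6*2) -> 12; overall: ((y*b)*((((6*2)+7)+6)*(3*((8+b)+(9*y))))) -> ((y*b)*(((12+7)+6)*(3*((8+b)+(9*y)))))
Step 3: at RLL: (12+7) -> 19; overall: ((y*b)*(((12+7)+6)*(3*((8+b)+(9*y))))) -> ((y*b)*((19+6)*(3*((8+b)+(9*y)))))
Step 4: at RL: (19+6) -> 25; overall: ((y*b)*((19+6)*(3*((8+b)+(9*y))))) -> ((y*b)*(25*(3*((8+b)+(9*y)))))
Fixed point: ((y*b)*(25*(3*((8+b)+(9*y)))))

Answer: ((y*b)*(25*(3*((8+b)+(9*y)))))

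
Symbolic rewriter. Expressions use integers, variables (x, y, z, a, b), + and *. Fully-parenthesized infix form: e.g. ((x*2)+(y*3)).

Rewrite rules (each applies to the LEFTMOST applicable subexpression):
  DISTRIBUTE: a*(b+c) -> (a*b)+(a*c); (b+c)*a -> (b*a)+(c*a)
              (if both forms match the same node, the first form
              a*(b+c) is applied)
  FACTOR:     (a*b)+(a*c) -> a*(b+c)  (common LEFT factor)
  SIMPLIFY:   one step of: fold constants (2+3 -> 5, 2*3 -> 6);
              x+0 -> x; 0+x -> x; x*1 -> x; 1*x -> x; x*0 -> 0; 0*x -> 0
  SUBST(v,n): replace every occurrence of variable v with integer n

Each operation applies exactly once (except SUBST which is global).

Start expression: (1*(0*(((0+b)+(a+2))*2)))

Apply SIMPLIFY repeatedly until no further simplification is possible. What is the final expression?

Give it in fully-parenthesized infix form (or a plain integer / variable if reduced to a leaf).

Answer: 0

Derivation:
Start: (1*(0*(((0+b)+(a+2))*2)))
Step 1: at root: (1*(0*(((0+b)+(a+2))*2))) -> (0*(((0+b)+(a+2))*2)); overall: (1*(0*(((0+b)+(a+2))*2))) -> (0*(((0+b)+(a+2))*2))
Step 2: at root: (0*(((0+b)+(a+2))*2)) -> 0; overall: (0*(((0+b)+(a+2))*2)) -> 0
Fixed point: 0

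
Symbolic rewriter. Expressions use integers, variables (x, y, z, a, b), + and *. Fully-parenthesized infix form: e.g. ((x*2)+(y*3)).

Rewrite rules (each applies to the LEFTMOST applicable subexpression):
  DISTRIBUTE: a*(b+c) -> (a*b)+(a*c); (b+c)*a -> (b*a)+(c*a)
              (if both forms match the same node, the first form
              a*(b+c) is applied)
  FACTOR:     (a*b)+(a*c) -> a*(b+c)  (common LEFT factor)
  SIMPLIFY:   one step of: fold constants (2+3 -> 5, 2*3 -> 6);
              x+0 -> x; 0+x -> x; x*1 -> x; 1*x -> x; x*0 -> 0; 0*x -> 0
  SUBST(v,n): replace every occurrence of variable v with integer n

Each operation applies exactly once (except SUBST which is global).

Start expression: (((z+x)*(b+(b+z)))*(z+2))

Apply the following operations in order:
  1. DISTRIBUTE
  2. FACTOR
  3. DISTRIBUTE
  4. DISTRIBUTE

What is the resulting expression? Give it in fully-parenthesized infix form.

Start: (((z+x)*(b+(b+z)))*(z+2))
Apply DISTRIBUTE at root (target: (((z+x)*(b+(b+z)))*(z+2))): (((z+x)*(b+(b+z)))*(z+2)) -> ((((z+x)*(b+(b+z)))*z)+(((z+x)*(b+(b+z)))*2))
Apply FACTOR at root (target: ((((z+x)*(b+(b+z)))*z)+(((z+x)*(b+(b+z)))*2))): ((((z+x)*(b+(b+z)))*z)+(((z+x)*(b+(b+z)))*2)) -> (((z+x)*(b+(b+z)))*(z+2))
Apply DISTRIBUTE at root (target: (((z+x)*(b+(b+z)))*(z+2))): (((z+x)*(b+(b+z)))*(z+2)) -> ((((z+x)*(b+(b+z)))*z)+(((z+x)*(b+(b+z)))*2))
Apply DISTRIBUTE at LL (target: ((z+x)*(b+(b+z)))): ((((z+x)*(b+(b+z)))*z)+(((z+x)*(b+(b+z)))*2)) -> (((((z+x)*b)+((z+x)*(b+z)))*z)+(((z+x)*(b+(b+z)))*2))

Answer: (((((z+x)*b)+((z+x)*(b+z)))*z)+(((z+x)*(b+(b+z)))*2))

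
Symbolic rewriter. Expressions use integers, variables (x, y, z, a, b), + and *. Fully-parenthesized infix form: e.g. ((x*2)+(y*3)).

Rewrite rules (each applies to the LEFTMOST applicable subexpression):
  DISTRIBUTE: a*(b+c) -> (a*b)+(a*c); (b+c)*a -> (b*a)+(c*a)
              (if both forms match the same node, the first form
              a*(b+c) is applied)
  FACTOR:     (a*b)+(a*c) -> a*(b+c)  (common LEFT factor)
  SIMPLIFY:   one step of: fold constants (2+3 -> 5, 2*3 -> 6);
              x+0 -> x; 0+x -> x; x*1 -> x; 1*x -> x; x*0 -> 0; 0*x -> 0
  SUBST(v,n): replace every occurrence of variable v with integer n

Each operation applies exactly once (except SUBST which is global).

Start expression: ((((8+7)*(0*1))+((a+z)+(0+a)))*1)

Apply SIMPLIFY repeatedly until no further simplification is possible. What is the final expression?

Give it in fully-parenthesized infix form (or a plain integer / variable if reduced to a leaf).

Answer: ((a+z)+a)

Derivation:
Start: ((((8+7)*(0*1))+((a+z)+(0+a)))*1)
Step 1: at root: ((((8+7)*(0*1))+((a+z)+(0+a)))*1) -> (((8+7)*(0*1))+((a+z)+(0+a))); overall: ((((8+7)*(0*1))+((a+z)+(0+a)))*1) -> (((8+7)*(0*1))+((a+z)+(0+a)))
Step 2: at LL: (8+7) -> 15; overall: (((8+7)*(0*1))+((a+z)+(0+a))) -> ((15*(0*1))+((a+z)+(0+a)))
Step 3: at LR: (0*1) -> 0; overall: ((15*(0*1))+((a+z)+(0+a))) -> ((15*0)+((a+z)+(0+a)))
Step 4: at L: (15*0) -> 0; overall: ((15*0)+((a+z)+(0+a))) -> (0+((a+z)+(0+a)))
Step 5: at root: (0+((a+z)+(0+a))) -> ((a+z)+(0+a)); overall: (0+((a+z)+(0+a))) -> ((a+z)+(0+a))
Step 6: at R: (0+a) -> a; overall: ((a+z)+(0+a)) -> ((a+z)+a)
Fixed point: ((a+z)+a)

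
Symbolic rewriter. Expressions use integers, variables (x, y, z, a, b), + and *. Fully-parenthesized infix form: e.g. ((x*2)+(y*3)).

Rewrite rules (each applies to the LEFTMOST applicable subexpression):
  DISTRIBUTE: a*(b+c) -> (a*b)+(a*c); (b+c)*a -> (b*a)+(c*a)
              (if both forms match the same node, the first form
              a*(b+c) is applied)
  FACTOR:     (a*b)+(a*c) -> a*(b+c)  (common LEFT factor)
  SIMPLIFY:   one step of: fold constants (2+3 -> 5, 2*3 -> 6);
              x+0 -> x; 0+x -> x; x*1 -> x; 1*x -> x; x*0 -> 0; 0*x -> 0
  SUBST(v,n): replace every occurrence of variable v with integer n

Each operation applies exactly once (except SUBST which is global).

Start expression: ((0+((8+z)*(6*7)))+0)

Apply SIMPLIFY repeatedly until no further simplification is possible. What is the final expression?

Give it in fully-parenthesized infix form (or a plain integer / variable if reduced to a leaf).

Answer: ((8+z)*42)

Derivation:
Start: ((0+((8+z)*(6*7)))+0)
Step 1: at root: ((0+((8+z)*(6*7)))+0) -> (0+((8+z)*(6*7))); overall: ((0+((8+z)*(6*7)))+0) -> (0+((8+z)*(6*7)))
Step 2: at root: (0+((8+z)*(6*7))) -> ((8+z)*(6*7)); overall: (0+((8+z)*(6*7))) -> ((8+z)*(6*7))
Step 3: at R: (6*7) -> 42; overall: ((8+z)*(6*7)) -> ((8+z)*42)
Fixed point: ((8+z)*42)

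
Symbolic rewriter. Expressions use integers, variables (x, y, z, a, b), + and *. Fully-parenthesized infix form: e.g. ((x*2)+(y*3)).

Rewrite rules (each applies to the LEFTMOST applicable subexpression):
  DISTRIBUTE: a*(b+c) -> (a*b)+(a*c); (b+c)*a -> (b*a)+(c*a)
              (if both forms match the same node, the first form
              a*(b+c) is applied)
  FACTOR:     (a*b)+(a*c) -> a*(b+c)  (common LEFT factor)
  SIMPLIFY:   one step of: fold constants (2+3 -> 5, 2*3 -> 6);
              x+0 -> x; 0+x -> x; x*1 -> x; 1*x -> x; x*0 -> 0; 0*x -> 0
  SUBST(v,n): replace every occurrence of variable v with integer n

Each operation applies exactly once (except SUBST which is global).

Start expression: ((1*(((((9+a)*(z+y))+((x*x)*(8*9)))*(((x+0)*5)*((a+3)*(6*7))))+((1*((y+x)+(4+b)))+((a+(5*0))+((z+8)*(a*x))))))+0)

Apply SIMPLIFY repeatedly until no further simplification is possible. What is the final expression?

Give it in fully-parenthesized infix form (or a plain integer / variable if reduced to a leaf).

Start: ((1*(((((9+a)*(z+y))+((x*x)*(8*9)))*(((x+0)*5)*((a+3)*(6*7))))+((1*((y+x)+(4+b)))+((a+(5*0))+((z+8)*(a*x))))))+0)
Step 1: at root: ((1*(((((9+a)*(z+y))+((x*x)*(8*9)))*(((x+0)*5)*((a+3)*(6*7))))+((1*((y+x)+(4+b)))+((a+(5*0))+((z+8)*(a*x))))))+0) -> (1*(((((9+a)*(z+y))+((x*x)*(8*9)))*(((x+0)*5)*((a+3)*(6*7))))+((1*((y+x)+(4+b)))+((a+(5*0))+((z+8)*(a*x)))))); overall: ((1*(((((9+a)*(z+y))+((x*x)*(8*9)))*(((x+0)*5)*((a+3)*(6*7))))+((1*((y+x)+(4+b)))+((a+(5*0))+((z+8)*(a*x))))))+0) -> (1*(((((9+a)*(z+y))+((x*x)*(8*9)))*(((x+0)*5)*((a+3)*(6*7))))+((1*((y+x)+(4+b)))+((a+(5*0))+((z+8)*(a*x))))))
Step 2: at root: (1*(((((9+a)*(z+y))+((x*x)*(8*9)))*(((x+0)*5)*((a+3)*(6*7))))+((1*((y+x)+(4+b)))+((a+(5*0))+((z+8)*(a*x)))))) -> (((((9+a)*(z+y))+((x*x)*(8*9)))*(((x+0)*5)*((a+3)*(6*7))))+((1*((y+x)+(4+b)))+((a+(5*0))+((z+8)*(a*x))))); overall: (1*(((((9+a)*(z+y))+((x*x)*(8*9)))*(((x+0)*5)*((a+3)*(6*7))))+((1*((y+x)+(4+b)))+((a+(5*0))+((z+8)*(a*x)))))) -> (((((9+a)*(z+y))+((x*x)*(8*9)))*(((x+0)*5)*((a+3)*(6*7))))+((1*((y+x)+(4+b)))+((a+(5*0))+((z+8)*(a*x)))))
Step 3: at LLRR: (8*9) -> 72; overall: (((((9+a)*(z+y))+((x*x)*(8*9)))*(((x+0)*5)*((a+3)*(6*7))))+((1*((y+x)+(4+b)))+((a+(5*0))+((z+8)*(a*x))))) -> (((((9+a)*(z+y))+((x*x)*72))*(((x+0)*5)*((a+3)*(6*7))))+((1*((y+x)+(4+b)))+((a+(5*0))+((z+8)*(a*x)))))
Step 4: at LRLL: (x+0) -> x; overall: (((((9+a)*(z+y))+((x*x)*72))*(((x+0)*5)*((a+3)*(6*7))))+((1*((y+x)+(4+b)))+((a+(5*0))+((z+8)*(a*x))))) -> (((((9+a)*(z+y))+((x*x)*72))*((x*5)*((a+3)*(6*7))))+((1*((y+x)+(4+b)))+((a+(5*0))+((z+8)*(a*x)))))
Step 5: at LRRR: (6*7) -> 42; overall: (((((9+a)*(z+y))+((x*x)*72))*((x*5)*((a+3)*(6*7))))+((1*((y+x)+(4+b)))+((a+(5*0))+((z+8)*(a*x))))) -> (((((9+a)*(z+y))+((x*x)*72))*((x*5)*((a+3)*42)))+((1*((y+x)+(4+b)))+((a+(5*0))+((z+8)*(a*x)))))
Step 6: at RL: (1*((y+x)+(4+b))) -> ((y+x)+(4+b)); overall: (((((9+a)*(z+y))+((x*x)*72))*((x*5)*((a+3)*42)))+((1*((y+x)+(4+b)))+((a+(5*0))+((z+8)*(a*x))))) -> (((((9+a)*(z+y))+((x*x)*72))*((x*5)*((a+3)*42)))+(((y+x)+(4+b))+((a+(5*0))+((z+8)*(a*x)))))
Step 7: at RRLR: (5*0) -> 0; overall: (((((9+a)*(z+y))+((x*x)*72))*((x*5)*((a+3)*42)))+(((y+x)+(4+b))+((a+(5*0))+((z+8)*(a*x))))) -> (((((9+a)*(z+y))+((x*x)*72))*((x*5)*((a+3)*42)))+(((y+x)+(4+b))+((a+0)+((z+8)*(a*x)))))
Step 8: at RRL: (a+0) -> a; overall: (((((9+a)*(z+y))+((x*x)*72))*((x*5)*((a+3)*42)))+(((y+x)+(4+b))+((a+0)+((z+8)*(a*x))))) -> (((((9+a)*(z+y))+((x*x)*72))*((x*5)*((a+3)*42)))+(((y+x)+(4+b))+(a+((z+8)*(a*x)))))
Fixed point: (((((9+a)*(z+y))+((x*x)*72))*((x*5)*((a+3)*42)))+(((y+x)+(4+b))+(a+((z+8)*(a*x)))))

Answer: (((((9+a)*(z+y))+((x*x)*72))*((x*5)*((a+3)*42)))+(((y+x)+(4+b))+(a+((z+8)*(a*x)))))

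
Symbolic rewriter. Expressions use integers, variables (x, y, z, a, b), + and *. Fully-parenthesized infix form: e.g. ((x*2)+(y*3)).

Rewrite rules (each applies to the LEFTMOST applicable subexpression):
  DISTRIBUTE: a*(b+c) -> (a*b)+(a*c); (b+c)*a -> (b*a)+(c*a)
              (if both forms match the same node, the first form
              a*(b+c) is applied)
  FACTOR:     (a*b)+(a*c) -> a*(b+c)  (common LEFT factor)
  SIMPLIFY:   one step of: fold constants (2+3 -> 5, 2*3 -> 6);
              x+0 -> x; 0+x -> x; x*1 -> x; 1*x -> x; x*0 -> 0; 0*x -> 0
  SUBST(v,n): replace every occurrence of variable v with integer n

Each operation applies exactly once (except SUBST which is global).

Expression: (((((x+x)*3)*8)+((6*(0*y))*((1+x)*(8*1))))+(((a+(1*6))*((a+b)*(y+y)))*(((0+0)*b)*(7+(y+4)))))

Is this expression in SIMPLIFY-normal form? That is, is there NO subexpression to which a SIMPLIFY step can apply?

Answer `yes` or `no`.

Expression: (((((x+x)*3)*8)+((6*(0*y))*((1+x)*(8*1))))+(((a+(1*6))*((a+b)*(y+y)))*(((0+0)*b)*(7+(y+4)))))
Scanning for simplifiable subexpressions (pre-order)...
  at root: (((((x+x)*3)*8)+((6*(0*y))*((1+x)*(8*1))))+(((a+(1*6))*((a+b)*(y+y)))*(((0+0)*b)*(7+(y+4))))) (not simplifiable)
  at L: ((((x+x)*3)*8)+((6*(0*y))*((1+x)*(8*1)))) (not simplifiable)
  at LL: (((x+x)*3)*8) (not simplifiable)
  at LLL: ((x+x)*3) (not simplifiable)
  at LLLL: (x+x) (not simplifiable)
  at LR: ((6*(0*y))*((1+x)*(8*1))) (not simplifiable)
  at LRL: (6*(0*y)) (not simplifiable)
  at LRLR: (0*y) (SIMPLIFIABLE)
  at LRR: ((1+x)*(8*1)) (not simplifiable)
  at LRRL: (1+x) (not simplifiable)
  at LRRR: (8*1) (SIMPLIFIABLE)
  at R: (((a+(1*6))*((a+b)*(y+y)))*(((0+0)*b)*(7+(y+4)))) (not simplifiable)
  at RL: ((a+(1*6))*((a+b)*(y+y))) (not simplifiable)
  at RLL: (a+(1*6)) (not simplifiable)
  at RLLR: (1*6) (SIMPLIFIABLE)
  at RLR: ((a+b)*(y+y)) (not simplifiable)
  at RLRL: (a+b) (not simplifiable)
  at RLRR: (y+y) (not simplifiable)
  at RR: (((0+0)*b)*(7+(y+4))) (not simplifiable)
  at RRL: ((0+0)*b) (not simplifiable)
  at RRLL: (0+0) (SIMPLIFIABLE)
  at RRR: (7+(y+4)) (not simplifiable)
  at RRRR: (y+4) (not simplifiable)
Found simplifiable subexpr at path LRLR: (0*y)
One SIMPLIFY step would give: (((((x+x)*3)*8)+((6*0)*((1+x)*(8*1))))+(((a+(1*6))*((a+b)*(y+y)))*(((0+0)*b)*(7+(y+4)))))
-> NOT in normal form.

Answer: no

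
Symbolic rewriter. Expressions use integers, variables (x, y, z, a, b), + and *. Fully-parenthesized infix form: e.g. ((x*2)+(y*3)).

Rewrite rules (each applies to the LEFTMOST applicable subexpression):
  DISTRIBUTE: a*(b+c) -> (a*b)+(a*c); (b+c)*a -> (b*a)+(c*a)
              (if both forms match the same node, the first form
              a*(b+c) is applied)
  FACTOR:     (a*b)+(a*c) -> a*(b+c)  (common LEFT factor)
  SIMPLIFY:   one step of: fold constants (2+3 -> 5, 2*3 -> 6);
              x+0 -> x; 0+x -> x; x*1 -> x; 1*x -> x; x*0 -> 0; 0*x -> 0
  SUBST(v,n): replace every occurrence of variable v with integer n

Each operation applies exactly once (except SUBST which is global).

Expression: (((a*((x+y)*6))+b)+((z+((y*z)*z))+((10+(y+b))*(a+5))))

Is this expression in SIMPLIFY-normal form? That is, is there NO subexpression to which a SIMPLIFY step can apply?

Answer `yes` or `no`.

Answer: yes

Derivation:
Expression: (((a*((x+y)*6))+b)+((z+((y*z)*z))+((10+(y+b))*(a+5))))
Scanning for simplifiable subexpressions (pre-order)...
  at root: (((a*((x+y)*6))+b)+((z+((y*z)*z))+((10+(y+b))*(a+5)))) (not simplifiable)
  at L: ((a*((x+y)*6))+b) (not simplifiable)
  at LL: (a*((x+y)*6)) (not simplifiable)
  at LLR: ((x+y)*6) (not simplifiable)
  at LLRL: (x+y) (not simplifiable)
  at R: ((z+((y*z)*z))+((10+(y+b))*(a+5))) (not simplifiable)
  at RL: (z+((y*z)*z)) (not simplifiable)
  at RLR: ((y*z)*z) (not simplifiable)
  at RLRL: (y*z) (not simplifiable)
  at RR: ((10+(y+b))*(a+5)) (not simplifiable)
  at RRL: (10+(y+b)) (not simplifiable)
  at RRLR: (y+b) (not simplifiable)
  at RRR: (a+5) (not simplifiable)
Result: no simplifiable subexpression found -> normal form.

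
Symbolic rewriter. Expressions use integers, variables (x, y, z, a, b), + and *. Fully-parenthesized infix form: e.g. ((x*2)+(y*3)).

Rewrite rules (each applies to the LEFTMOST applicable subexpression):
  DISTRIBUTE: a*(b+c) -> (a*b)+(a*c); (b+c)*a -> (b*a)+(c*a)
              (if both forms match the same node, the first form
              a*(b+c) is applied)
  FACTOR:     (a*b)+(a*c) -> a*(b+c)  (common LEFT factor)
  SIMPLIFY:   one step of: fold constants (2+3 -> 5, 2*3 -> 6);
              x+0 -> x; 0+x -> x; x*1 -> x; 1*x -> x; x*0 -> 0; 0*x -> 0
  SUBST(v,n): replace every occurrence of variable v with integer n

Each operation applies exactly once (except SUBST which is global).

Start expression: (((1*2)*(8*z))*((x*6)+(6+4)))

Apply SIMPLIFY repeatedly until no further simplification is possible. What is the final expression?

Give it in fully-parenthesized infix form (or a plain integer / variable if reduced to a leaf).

Answer: ((2*(8*z))*((x*6)+10))

Derivation:
Start: (((1*2)*(8*z))*((x*6)+(6+4)))
Step 1: at LL: (1*2) -> 2; overall: (((1*2)*(8*z))*((x*6)+(6+4))) -> ((2*(8*z))*((x*6)+(6+4)))
Step 2: at RR: (6+4) -> 10; overall: ((2*(8*z))*((x*6)+(6+4))) -> ((2*(8*z))*((x*6)+10))
Fixed point: ((2*(8*z))*((x*6)+10))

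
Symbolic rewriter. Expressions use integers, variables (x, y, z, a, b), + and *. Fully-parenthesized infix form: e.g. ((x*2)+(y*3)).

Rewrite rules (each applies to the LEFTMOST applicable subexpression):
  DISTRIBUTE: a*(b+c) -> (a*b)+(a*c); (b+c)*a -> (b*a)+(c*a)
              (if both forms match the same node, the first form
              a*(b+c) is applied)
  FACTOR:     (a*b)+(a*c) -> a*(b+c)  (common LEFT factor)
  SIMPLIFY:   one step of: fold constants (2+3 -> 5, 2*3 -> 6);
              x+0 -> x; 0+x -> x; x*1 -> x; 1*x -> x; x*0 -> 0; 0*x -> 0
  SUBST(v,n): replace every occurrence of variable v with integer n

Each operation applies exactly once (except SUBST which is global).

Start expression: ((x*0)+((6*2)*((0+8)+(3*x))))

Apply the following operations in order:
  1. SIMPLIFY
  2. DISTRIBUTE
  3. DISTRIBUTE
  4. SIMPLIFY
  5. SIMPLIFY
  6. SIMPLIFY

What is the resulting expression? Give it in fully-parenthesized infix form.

Start: ((x*0)+((6*2)*((0+8)+(3*x))))
Apply SIMPLIFY at L (target: (x*0)): ((x*0)+((6*2)*((0+8)+(3*x)))) -> (0+((6*2)*((0+8)+(3*x))))
Apply DISTRIBUTE at R (target: ((6*2)*((0+8)+(3*x)))): (0+((6*2)*((0+8)+(3*x)))) -> (0+(((6*2)*(0+8))+((6*2)*(3*x))))
Apply DISTRIBUTE at RL (target: ((6*2)*(0+8))): (0+(((6*2)*(0+8))+((6*2)*(3*x)))) -> (0+((((6*2)*0)+((6*2)*8))+((6*2)*(3*x))))
Apply SIMPLIFY at root (target: (0+((((6*2)*0)+((6*2)*8))+((6*2)*(3*x))))): (0+((((6*2)*0)+((6*2)*8))+((6*2)*(3*x)))) -> ((((6*2)*0)+((6*2)*8))+((6*2)*(3*x)))
Apply SIMPLIFY at LL (target: ((6*2)*0)): ((((6*2)*0)+((6*2)*8))+((6*2)*(3*x))) -> ((0+((6*2)*8))+((6*2)*(3*x)))
Apply SIMPLIFY at L (target: (0+((6*2)*8))): ((0+((6*2)*8))+((6*2)*(3*x))) -> (((6*2)*8)+((6*2)*(3*x)))

Answer: (((6*2)*8)+((6*2)*(3*x)))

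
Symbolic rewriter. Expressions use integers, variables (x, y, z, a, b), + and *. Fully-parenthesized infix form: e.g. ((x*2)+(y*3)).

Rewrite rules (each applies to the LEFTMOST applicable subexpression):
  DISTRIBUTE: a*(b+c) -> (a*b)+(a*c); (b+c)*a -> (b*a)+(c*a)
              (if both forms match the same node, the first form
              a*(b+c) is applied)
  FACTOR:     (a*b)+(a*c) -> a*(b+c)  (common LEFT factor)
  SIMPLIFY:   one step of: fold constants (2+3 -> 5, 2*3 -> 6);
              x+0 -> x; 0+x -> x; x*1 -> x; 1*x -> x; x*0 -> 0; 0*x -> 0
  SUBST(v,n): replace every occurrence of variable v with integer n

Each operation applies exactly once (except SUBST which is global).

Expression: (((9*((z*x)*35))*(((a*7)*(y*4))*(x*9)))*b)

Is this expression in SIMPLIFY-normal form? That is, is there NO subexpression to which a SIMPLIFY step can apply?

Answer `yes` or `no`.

Expression: (((9*((z*x)*35))*(((a*7)*(y*4))*(x*9)))*b)
Scanning for simplifiable subexpressions (pre-order)...
  at root: (((9*((z*x)*35))*(((a*7)*(y*4))*(x*9)))*b) (not simplifiable)
  at L: ((9*((z*x)*35))*(((a*7)*(y*4))*(x*9))) (not simplifiable)
  at LL: (9*((z*x)*35)) (not simplifiable)
  at LLR: ((z*x)*35) (not simplifiable)
  at LLRL: (z*x) (not simplifiable)
  at LR: (((a*7)*(y*4))*(x*9)) (not simplifiable)
  at LRL: ((a*7)*(y*4)) (not simplifiable)
  at LRLL: (a*7) (not simplifiable)
  at LRLR: (y*4) (not simplifiable)
  at LRR: (x*9) (not simplifiable)
Result: no simplifiable subexpression found -> normal form.

Answer: yes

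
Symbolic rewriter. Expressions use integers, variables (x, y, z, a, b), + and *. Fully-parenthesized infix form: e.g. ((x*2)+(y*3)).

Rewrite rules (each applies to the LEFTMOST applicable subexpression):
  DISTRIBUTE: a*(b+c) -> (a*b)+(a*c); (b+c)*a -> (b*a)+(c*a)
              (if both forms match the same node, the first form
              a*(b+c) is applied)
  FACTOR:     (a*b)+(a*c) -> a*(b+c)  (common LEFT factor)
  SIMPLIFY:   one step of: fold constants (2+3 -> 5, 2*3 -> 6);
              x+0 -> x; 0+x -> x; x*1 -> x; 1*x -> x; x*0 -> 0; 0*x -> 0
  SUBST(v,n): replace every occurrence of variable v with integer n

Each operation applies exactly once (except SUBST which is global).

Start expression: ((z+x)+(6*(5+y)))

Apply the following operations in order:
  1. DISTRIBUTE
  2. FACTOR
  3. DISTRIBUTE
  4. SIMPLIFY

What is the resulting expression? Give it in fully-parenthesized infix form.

Answer: ((z+x)+(30+(6*y)))

Derivation:
Start: ((z+x)+(6*(5+y)))
Apply DISTRIBUTE at R (target: (6*(5+y))): ((z+x)+(6*(5+y))) -> ((z+x)+((6*5)+(6*y)))
Apply FACTOR at R (target: ((6*5)+(6*y))): ((z+x)+((6*5)+(6*y))) -> ((z+x)+(6*(5+y)))
Apply DISTRIBUTE at R (target: (6*(5+y))): ((z+x)+(6*(5+y))) -> ((z+x)+((6*5)+(6*y)))
Apply SIMPLIFY at RL (target: (6*5)): ((z+x)+((6*5)+(6*y))) -> ((z+x)+(30+(6*y)))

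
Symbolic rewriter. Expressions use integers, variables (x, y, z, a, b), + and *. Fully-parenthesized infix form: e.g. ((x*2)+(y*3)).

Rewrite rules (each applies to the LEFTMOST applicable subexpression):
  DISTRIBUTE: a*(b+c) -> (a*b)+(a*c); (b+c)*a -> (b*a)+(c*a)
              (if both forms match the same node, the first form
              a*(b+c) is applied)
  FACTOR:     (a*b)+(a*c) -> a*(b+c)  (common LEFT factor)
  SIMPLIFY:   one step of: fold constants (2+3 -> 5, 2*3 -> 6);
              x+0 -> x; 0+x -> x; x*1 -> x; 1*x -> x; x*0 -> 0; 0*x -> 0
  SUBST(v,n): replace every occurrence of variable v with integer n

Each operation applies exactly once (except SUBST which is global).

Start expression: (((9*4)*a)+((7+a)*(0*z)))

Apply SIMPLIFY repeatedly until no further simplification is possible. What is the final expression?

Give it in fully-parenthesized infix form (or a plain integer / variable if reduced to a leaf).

Start: (((9*4)*a)+((7+a)*(0*z)))
Step 1: at LL: (9*4) -> 36; overall: (((9*4)*a)+((7+a)*(0*z))) -> ((36*a)+((7+a)*(0*z)))
Step 2: at RR: (0*z) -> 0; overall: ((36*a)+((7+a)*(0*z))) -> ((36*a)+((7+a)*0))
Step 3: at R: ((7+a)*0) -> 0; overall: ((36*a)+((7+a)*0)) -> ((36*a)+0)
Step 4: at root: ((36*a)+0) -> (36*a); overall: ((36*a)+0) -> (36*a)
Fixed point: (36*a)

Answer: (36*a)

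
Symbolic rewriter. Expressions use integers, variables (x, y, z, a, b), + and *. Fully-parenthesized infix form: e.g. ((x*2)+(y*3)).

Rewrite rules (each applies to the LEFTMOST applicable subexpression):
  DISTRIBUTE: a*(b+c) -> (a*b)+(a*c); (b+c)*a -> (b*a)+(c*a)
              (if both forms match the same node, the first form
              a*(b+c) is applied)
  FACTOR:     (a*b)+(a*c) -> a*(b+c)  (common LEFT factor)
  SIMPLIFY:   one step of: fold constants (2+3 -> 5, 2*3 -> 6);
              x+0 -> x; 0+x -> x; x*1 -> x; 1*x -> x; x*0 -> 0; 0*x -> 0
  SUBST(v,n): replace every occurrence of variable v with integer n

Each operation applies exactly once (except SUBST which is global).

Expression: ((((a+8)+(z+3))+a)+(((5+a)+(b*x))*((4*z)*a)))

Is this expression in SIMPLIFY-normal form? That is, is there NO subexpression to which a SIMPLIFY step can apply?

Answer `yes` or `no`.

Answer: yes

Derivation:
Expression: ((((a+8)+(z+3))+a)+(((5+a)+(b*x))*((4*z)*a)))
Scanning for simplifiable subexpressions (pre-order)...
  at root: ((((a+8)+(z+3))+a)+(((5+a)+(b*x))*((4*z)*a))) (not simplifiable)
  at L: (((a+8)+(z+3))+a) (not simplifiable)
  at LL: ((a+8)+(z+3)) (not simplifiable)
  at LLL: (a+8) (not simplifiable)
  at LLR: (z+3) (not simplifiable)
  at R: (((5+a)+(b*x))*((4*z)*a)) (not simplifiable)
  at RL: ((5+a)+(b*x)) (not simplifiable)
  at RLL: (5+a) (not simplifiable)
  at RLR: (b*x) (not simplifiable)
  at RR: ((4*z)*a) (not simplifiable)
  at RRL: (4*z) (not simplifiable)
Result: no simplifiable subexpression found -> normal form.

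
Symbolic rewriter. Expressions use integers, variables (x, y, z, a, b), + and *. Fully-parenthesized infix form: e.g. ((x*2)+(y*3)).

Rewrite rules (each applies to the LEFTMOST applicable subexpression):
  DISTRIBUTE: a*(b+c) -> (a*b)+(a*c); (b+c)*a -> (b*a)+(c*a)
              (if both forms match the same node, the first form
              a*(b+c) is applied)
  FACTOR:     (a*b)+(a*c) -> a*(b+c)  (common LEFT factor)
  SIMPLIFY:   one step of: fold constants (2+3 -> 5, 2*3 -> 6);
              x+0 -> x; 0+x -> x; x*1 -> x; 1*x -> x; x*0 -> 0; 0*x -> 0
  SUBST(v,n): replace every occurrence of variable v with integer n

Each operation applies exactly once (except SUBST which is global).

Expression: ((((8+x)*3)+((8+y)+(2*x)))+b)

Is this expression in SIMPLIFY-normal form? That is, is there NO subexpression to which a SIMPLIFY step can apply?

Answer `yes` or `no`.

Answer: yes

Derivation:
Expression: ((((8+x)*3)+((8+y)+(2*x)))+b)
Scanning for simplifiable subexpressions (pre-order)...
  at root: ((((8+x)*3)+((8+y)+(2*x)))+b) (not simplifiable)
  at L: (((8+x)*3)+((8+y)+(2*x))) (not simplifiable)
  at LL: ((8+x)*3) (not simplifiable)
  at LLL: (8+x) (not simplifiable)
  at LR: ((8+y)+(2*x)) (not simplifiable)
  at LRL: (8+y) (not simplifiable)
  at LRR: (2*x) (not simplifiable)
Result: no simplifiable subexpression found -> normal form.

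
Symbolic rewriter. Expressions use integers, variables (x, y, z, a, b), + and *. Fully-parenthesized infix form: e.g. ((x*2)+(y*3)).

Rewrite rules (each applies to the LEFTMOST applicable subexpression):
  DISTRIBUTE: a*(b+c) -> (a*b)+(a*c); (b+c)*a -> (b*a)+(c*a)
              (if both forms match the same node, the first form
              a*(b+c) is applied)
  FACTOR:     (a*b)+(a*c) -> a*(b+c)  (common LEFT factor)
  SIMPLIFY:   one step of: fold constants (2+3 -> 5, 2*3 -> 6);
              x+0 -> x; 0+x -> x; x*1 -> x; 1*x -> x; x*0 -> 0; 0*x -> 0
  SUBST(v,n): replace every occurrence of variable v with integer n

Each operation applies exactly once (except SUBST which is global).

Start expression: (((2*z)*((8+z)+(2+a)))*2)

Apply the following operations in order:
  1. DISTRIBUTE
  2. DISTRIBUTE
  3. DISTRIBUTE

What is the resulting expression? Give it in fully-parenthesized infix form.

Start: (((2*z)*((8+z)+(2+a)))*2)
Apply DISTRIBUTE at L (target: ((2*z)*((8+z)+(2+a)))): (((2*z)*((8+z)+(2+a)))*2) -> ((((2*z)*(8+z))+((2*z)*(2+a)))*2)
Apply DISTRIBUTE at root (target: ((((2*z)*(8+z))+((2*z)*(2+a)))*2)): ((((2*z)*(8+z))+((2*z)*(2+a)))*2) -> ((((2*z)*(8+z))*2)+(((2*z)*(2+a))*2))
Apply DISTRIBUTE at LL (target: ((2*z)*(8+z))): ((((2*z)*(8+z))*2)+(((2*z)*(2+a))*2)) -> (((((2*z)*8)+((2*z)*z))*2)+(((2*z)*(2+a))*2))

Answer: (((((2*z)*8)+((2*z)*z))*2)+(((2*z)*(2+a))*2))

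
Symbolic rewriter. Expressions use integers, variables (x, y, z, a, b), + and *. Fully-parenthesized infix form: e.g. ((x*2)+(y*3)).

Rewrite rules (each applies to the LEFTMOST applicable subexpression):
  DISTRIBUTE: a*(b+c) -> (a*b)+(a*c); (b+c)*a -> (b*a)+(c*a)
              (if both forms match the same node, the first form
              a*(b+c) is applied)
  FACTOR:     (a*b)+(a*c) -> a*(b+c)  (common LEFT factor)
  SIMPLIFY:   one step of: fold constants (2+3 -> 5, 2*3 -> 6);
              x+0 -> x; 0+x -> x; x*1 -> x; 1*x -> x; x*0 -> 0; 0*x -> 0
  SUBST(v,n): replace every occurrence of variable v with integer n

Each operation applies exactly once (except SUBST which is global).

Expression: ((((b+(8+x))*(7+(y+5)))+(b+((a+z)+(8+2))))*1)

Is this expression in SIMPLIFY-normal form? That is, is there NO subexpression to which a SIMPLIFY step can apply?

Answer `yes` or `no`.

Expression: ((((b+(8+x))*(7+(y+5)))+(b+((a+z)+(8+2))))*1)
Scanning for simplifiable subexpressions (pre-order)...
  at root: ((((b+(8+x))*(7+(y+5)))+(b+((a+z)+(8+2))))*1) (SIMPLIFIABLE)
  at L: (((b+(8+x))*(7+(y+5)))+(b+((a+z)+(8+2)))) (not simplifiable)
  at LL: ((b+(8+x))*(7+(y+5))) (not simplifiable)
  at LLL: (b+(8+x)) (not simplifiable)
  at LLLR: (8+x) (not simplifiable)
  at LLR: (7+(y+5)) (not simplifiable)
  at LLRR: (y+5) (not simplifiable)
  at LR: (b+((a+z)+(8+2))) (not simplifiable)
  at LRR: ((a+z)+(8+2)) (not simplifiable)
  at LRRL: (a+z) (not simplifiable)
  at LRRR: (8+2) (SIMPLIFIABLE)
Found simplifiable subexpr at path root: ((((b+(8+x))*(7+(y+5)))+(b+((a+z)+(8+2))))*1)
One SIMPLIFY step would give: (((b+(8+x))*(7+(y+5)))+(b+((a+z)+(8+2))))
-> NOT in normal form.

Answer: no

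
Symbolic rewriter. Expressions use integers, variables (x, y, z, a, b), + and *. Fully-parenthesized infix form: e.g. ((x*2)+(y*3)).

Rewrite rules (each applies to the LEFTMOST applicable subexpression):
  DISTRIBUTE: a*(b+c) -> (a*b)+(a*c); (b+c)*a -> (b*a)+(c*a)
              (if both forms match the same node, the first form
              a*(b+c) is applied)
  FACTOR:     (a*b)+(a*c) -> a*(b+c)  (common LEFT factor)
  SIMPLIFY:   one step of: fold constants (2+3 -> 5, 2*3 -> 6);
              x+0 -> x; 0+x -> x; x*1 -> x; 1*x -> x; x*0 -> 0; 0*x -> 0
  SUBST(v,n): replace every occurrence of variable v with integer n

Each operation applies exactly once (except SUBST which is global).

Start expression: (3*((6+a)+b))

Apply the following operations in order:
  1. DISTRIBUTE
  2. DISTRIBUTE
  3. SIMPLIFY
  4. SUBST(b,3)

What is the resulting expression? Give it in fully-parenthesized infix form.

Start: (3*((6+a)+b))
Apply DISTRIBUTE at root (target: (3*((6+a)+b))): (3*((6+a)+b)) -> ((3*(6+a))+(3*b))
Apply DISTRIBUTE at L (target: (3*(6+a))): ((3*(6+a))+(3*b)) -> (((3*6)+(3*a))+(3*b))
Apply SIMPLIFY at LL (target: (3*6)): (((3*6)+(3*a))+(3*b)) -> ((18+(3*a))+(3*b))
Apply SUBST(b,3): ((18+(3*a))+(3*b)) -> ((18+(3*a))+(3*3))

Answer: ((18+(3*a))+(3*3))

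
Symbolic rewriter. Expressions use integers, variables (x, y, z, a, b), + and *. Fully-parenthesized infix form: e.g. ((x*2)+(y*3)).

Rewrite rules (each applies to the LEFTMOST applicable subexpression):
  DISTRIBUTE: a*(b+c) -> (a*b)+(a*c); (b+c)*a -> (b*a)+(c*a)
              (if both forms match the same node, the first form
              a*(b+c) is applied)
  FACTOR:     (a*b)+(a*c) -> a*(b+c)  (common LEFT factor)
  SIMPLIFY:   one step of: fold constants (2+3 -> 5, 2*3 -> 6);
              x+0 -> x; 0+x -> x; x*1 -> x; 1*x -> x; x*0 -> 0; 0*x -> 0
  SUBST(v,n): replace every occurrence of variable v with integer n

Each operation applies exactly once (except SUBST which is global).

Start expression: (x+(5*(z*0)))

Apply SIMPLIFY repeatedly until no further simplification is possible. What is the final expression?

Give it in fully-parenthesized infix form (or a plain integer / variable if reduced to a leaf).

Start: (x+(5*(z*0)))
Step 1: at RR: (z*0) -> 0; overall: (x+(5*(z*0))) -> (x+(5*0))
Step 2: at R: (5*0) -> 0; overall: (x+(5*0)) -> (x+0)
Step 3: at root: (x+0) -> x; overall: (x+0) -> x
Fixed point: x

Answer: x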